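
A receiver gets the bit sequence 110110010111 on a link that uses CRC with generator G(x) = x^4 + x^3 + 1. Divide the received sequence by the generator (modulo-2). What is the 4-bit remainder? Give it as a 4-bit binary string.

0000

Modulo-2 division of 110110010111 by 11001:
  pos 0: 11011 XOR 11001 = 00010
  pos 3: 10001 XOR 11001 = 01000
  pos 4: 10000 XOR 11001 = 01001
  pos 5: 10011 XOR 11001 = 01010
  pos 6: 10101 XOR 11001 = 01100
  pos 7: 11001 XOR 11001 = 00000
Remainder = 0000 (zero — the frame passes the CRC check).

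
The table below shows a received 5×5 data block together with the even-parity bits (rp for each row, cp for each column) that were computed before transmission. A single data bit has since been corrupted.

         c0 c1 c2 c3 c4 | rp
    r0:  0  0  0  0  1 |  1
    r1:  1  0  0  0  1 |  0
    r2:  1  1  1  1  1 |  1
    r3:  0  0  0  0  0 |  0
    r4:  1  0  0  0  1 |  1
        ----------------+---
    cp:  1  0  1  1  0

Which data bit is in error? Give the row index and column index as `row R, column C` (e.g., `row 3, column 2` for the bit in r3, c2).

row 4, column 1

Recompute each row's even parity and compare to rp:
  r0: data parity 1, sent rp 1 → ok
  r1: data parity 0, sent rp 0 → ok
  r2: data parity 1, sent rp 1 → ok
  r3: data parity 0, sent rp 0 → ok
  r4: data parity 0, sent rp 1 → mismatch
Recompute each column's even parity and compare to cp:
  c0: data parity 1, sent cp 1 → ok
  c1: data parity 1, sent cp 0 → mismatch
  c2: data parity 1, sent cp 1 → ok
  c3: data parity 1, sent cp 1 → ok
  c4: data parity 0, sent cp 0 → ok
Exactly one row (r4) and one column (c1) fail → the flipped bit is at their intersection.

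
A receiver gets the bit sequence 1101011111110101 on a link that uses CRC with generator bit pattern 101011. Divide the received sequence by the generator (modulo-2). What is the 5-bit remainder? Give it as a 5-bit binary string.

00000

Modulo-2 division of 1101011111110101 by 101011:
  pos 0: 110101 XOR 101011 = 011110
  pos 1: 111101 XOR 101011 = 010110
  pos 2: 101101 XOR 101011 = 000110
  pos 5: 110111 XOR 101011 = 011100
  pos 6: 111001 XOR 101011 = 010010
  pos 7: 100100 XOR 101011 = 001111
  pos 9: 111110 XOR 101011 = 010101
  pos 10: 101011 XOR 101011 = 000000
Remainder = 00000 (zero — the frame passes the CRC check).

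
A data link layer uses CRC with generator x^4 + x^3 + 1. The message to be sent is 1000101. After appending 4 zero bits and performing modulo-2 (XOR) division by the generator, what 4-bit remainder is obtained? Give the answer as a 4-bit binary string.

Append 4 zeros: 10001010000. Divide by 11001 (XOR where the leading bit is 1):
  pos 0: 10001 XOR 11001 = 01000
  pos 1: 10000 XOR 11001 = 01001
  pos 2: 10011 XOR 11001 = 01010
  pos 3: 10100 XOR 11001 = 01101
  pos 4: 11010 XOR 11001 = 00011
Remainder (last 4 bits) = 1100. This is the CRC / FCS.

1100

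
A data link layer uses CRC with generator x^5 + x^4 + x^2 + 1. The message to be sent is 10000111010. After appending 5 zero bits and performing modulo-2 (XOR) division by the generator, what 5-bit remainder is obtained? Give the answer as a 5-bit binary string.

Append 5 zeros: 1000011101000000. Divide by 110101 (XOR where the leading bit is 1):
  pos 0: 100001 XOR 110101 = 010100
  pos 1: 101001 XOR 110101 = 011100
  pos 2: 111001 XOR 110101 = 001100
  pos 4: 110001 XOR 110101 = 000100
  pos 7: 100000 XOR 110101 = 010101
  pos 8: 101010 XOR 110101 = 011111
  pos 9: 111110 XOR 110101 = 001011
Remainder (last 5 bits) = 10110. This is the CRC / FCS.

10110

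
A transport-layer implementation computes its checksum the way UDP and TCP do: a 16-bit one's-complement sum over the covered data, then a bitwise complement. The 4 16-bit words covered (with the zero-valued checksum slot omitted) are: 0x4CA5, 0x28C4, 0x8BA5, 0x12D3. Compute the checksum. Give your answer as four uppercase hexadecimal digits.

One's-complement addition (fold any carry out of bit 15 back into bit 0):
  0x4CA5 + 0x28C4 = 0x07569
  0x7569 + 0x8BA5 = 0x1010E → wrap carry → 0x010F
  0x010F + 0x12D3 = 0x013E2
One's-complement sum = 0x13E2.
Checksum = ~0x13E2 & 0xFFFF = 0xEC1D.

EC1D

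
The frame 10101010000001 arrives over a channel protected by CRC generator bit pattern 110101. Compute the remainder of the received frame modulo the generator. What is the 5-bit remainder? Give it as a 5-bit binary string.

10000

Modulo-2 division of 10101010000001 by 110101:
  pos 0: 101010 XOR 110101 = 011111
  pos 1: 111111 XOR 110101 = 001010
  pos 3: 101000 XOR 110101 = 011101
  pos 4: 111010 XOR 110101 = 001111
  pos 6: 111100 XOR 110101 = 001001
  pos 8: 100101 XOR 110101 = 010000
Remainder = 10000 (nonzero — an error is detected).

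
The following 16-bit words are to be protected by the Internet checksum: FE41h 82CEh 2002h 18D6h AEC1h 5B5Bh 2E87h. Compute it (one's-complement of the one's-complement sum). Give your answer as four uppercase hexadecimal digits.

One's-complement addition (fold any carry out of bit 15 back into bit 0):
  0xFE41 + 0x82CE = 0x1810F → wrap carry → 0x8110
  0x8110 + 0x2002 = 0x0A112
  0xA112 + 0x18D6 = 0x0B9E8
  0xB9E8 + 0xAEC1 = 0x168A9 → wrap carry → 0x68AA
  0x68AA + 0x5B5B = 0x0C405
  0xC405 + 0x2E87 = 0x0F28C
One's-complement sum = 0xF28C.
Checksum = ~0xF28C & 0xFFFF = 0x0D73.

0D73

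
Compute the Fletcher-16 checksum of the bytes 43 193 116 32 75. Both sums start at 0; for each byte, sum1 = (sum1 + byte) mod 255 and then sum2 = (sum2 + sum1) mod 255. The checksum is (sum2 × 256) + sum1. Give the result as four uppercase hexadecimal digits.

Running sums (mod 255):
  after byte 0 (43): sum1=43, sum2=43
  after byte 1 (193): sum1=236, sum2=24
  after byte 2 (116): sum1=97, sum2=121
  after byte 3 (32): sum1=129, sum2=250
  after byte 4 (75): sum1=204, sum2=199
Checksum = sum2·256 + sum1 = 199·256 + 204 = 51148 = 0xC7CC.

C7CC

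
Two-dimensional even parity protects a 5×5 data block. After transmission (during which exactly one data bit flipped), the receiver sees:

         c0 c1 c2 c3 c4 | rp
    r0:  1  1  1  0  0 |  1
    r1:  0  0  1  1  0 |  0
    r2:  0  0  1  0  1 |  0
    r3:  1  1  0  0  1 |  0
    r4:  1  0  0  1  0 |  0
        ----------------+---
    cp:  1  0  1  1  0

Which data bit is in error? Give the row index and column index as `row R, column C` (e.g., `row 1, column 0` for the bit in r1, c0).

row 3, column 3

Recompute each row's even parity and compare to rp:
  r0: data parity 1, sent rp 1 → ok
  r1: data parity 0, sent rp 0 → ok
  r2: data parity 0, sent rp 0 → ok
  r3: data parity 1, sent rp 0 → mismatch
  r4: data parity 0, sent rp 0 → ok
Recompute each column's even parity and compare to cp:
  c0: data parity 1, sent cp 1 → ok
  c1: data parity 0, sent cp 0 → ok
  c2: data parity 1, sent cp 1 → ok
  c3: data parity 0, sent cp 1 → mismatch
  c4: data parity 0, sent cp 0 → ok
Exactly one row (r3) and one column (c3) fail → the flipped bit is at their intersection.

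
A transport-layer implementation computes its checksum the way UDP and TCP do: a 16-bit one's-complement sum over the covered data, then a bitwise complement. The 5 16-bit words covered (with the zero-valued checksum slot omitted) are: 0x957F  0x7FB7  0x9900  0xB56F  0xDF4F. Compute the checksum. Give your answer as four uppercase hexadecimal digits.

BD08

One's-complement addition (fold any carry out of bit 15 back into bit 0):
  0x957F + 0x7FB7 = 0x11536 → wrap carry → 0x1537
  0x1537 + 0x9900 = 0x0AE37
  0xAE37 + 0xB56F = 0x163A6 → wrap carry → 0x63A7
  0x63A7 + 0xDF4F = 0x142F6 → wrap carry → 0x42F7
One's-complement sum = 0x42F7.
Checksum = ~0x42F7 & 0xFFFF = 0xBD08.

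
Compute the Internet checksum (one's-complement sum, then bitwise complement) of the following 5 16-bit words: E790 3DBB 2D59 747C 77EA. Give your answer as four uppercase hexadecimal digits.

One's-complement addition (fold any carry out of bit 15 back into bit 0):
  0xE790 + 0x3DBB = 0x1254B → wrap carry → 0x254C
  0x254C + 0x2D59 = 0x052A5
  0x52A5 + 0x747C = 0x0C721
  0xC721 + 0x77EA = 0x13F0B → wrap carry → 0x3F0C
One's-complement sum = 0x3F0C.
Checksum = ~0x3F0C & 0xFFFF = 0xC0F3.

C0F3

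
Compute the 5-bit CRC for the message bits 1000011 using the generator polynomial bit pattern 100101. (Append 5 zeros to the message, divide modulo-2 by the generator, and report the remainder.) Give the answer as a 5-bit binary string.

Append 5 zeros: 100001100000. Divide by 100101 (XOR where the leading bit is 1):
  pos 0: 100001 XOR 100101 = 000100
  pos 3: 100100 XOR 100101 = 000001
Remainder (last 5 bits) = 01000. This is the CRC / FCS.

01000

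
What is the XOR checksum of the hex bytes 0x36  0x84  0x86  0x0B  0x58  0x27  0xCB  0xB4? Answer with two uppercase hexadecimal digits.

3F

XOR the bytes together:
  start with 0x36
  0x36 ⊕ 0x84 = 0xB2
  0xB2 ⊕ 0x86 = 0x34
  0x34 ⊕ 0x0B = 0x3F
  0x3F ⊕ 0x58 = 0x67
  0x67 ⊕ 0x27 = 0x40
  0x40 ⊕ 0xCB = 0x8B
  0x8B ⊕ 0xB4 = 0x3F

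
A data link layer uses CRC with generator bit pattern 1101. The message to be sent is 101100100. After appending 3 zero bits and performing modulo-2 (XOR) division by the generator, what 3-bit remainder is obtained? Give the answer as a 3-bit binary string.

Append 3 zeros: 101100100000. Divide by 1101 (XOR where the leading bit is 1):
  pos 0: 1011 XOR 1101 = 0110
  pos 1: 1100 XOR 1101 = 0001
  pos 4: 1010 XOR 1101 = 0111
  pos 5: 1110 XOR 1101 = 0011
  pos 7: 1100 XOR 1101 = 0001
Remainder (last 3 bits) = 010. This is the CRC / FCS.

010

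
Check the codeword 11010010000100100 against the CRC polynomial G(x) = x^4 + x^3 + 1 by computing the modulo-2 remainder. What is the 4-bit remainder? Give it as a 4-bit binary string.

0000

Modulo-2 division of 11010010000100100 by 11001:
  pos 0: 11010 XOR 11001 = 00011
  pos 3: 11010 XOR 11001 = 00011
  pos 6: 11000 XOR 11001 = 00001
  pos 10: 11001 XOR 11001 = 00000
Remainder = 0000 (zero — the frame passes the CRC check).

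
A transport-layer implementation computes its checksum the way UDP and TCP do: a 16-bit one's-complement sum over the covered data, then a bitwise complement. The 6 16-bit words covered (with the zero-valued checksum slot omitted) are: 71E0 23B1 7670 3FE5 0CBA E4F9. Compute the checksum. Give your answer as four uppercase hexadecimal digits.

C264

One's-complement addition (fold any carry out of bit 15 back into bit 0):
  0x71E0 + 0x23B1 = 0x09591
  0x9591 + 0x7670 = 0x10C01 → wrap carry → 0x0C02
  0x0C02 + 0x3FE5 = 0x04BE7
  0x4BE7 + 0x0CBA = 0x058A1
  0x58A1 + 0xE4F9 = 0x13D9A → wrap carry → 0x3D9B
One's-complement sum = 0x3D9B.
Checksum = ~0x3D9B & 0xFFFF = 0xC264.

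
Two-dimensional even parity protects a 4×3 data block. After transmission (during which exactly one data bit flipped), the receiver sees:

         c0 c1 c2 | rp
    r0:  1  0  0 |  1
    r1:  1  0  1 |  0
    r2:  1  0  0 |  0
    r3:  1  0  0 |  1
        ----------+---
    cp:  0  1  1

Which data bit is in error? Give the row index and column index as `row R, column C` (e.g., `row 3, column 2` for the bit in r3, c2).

Recompute each row's even parity and compare to rp:
  r0: data parity 1, sent rp 1 → ok
  r1: data parity 0, sent rp 0 → ok
  r2: data parity 1, sent rp 0 → mismatch
  r3: data parity 1, sent rp 1 → ok
Recompute each column's even parity and compare to cp:
  c0: data parity 0, sent cp 0 → ok
  c1: data parity 0, sent cp 1 → mismatch
  c2: data parity 1, sent cp 1 → ok
Exactly one row (r2) and one column (c1) fail → the flipped bit is at their intersection.

row 2, column 1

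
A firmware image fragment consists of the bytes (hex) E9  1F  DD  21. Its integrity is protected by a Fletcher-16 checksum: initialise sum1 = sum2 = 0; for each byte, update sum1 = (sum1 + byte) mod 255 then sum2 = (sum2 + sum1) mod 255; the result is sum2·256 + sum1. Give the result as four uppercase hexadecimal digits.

Running sums (mod 255):
  after byte 0 (E9): sum1=233, sum2=233
  after byte 1 (1F): sum1=9, sum2=242
  after byte 2 (DD): sum1=230, sum2=217
  after byte 3 (21): sum1=8, sum2=225
Checksum = sum2·256 + sum1 = 225·256 + 8 = 57608 = 0xE108.

E108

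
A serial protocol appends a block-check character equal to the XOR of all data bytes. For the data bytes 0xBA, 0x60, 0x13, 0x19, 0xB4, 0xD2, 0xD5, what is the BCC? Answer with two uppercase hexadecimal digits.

63

XOR the bytes together:
  start with 0xBA
  0xBA ⊕ 0x60 = 0xDA
  0xDA ⊕ 0x13 = 0xC9
  0xC9 ⊕ 0x19 = 0xD0
  0xD0 ⊕ 0xB4 = 0x64
  0x64 ⊕ 0xD2 = 0xB6
  0xB6 ⊕ 0xD5 = 0x63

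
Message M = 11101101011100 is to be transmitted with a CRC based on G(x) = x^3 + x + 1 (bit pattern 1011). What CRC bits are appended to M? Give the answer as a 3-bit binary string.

001

Append 3 zeros: 11101101011100000. Divide by 1011 (XOR where the leading bit is 1):
  pos 0: 1110 XOR 1011 = 0101
  pos 1: 1011 XOR 1011 = 0000
  pos 5: 1010 XOR 1011 = 0001
  pos 8: 1111 XOR 1011 = 0100
  pos 9: 1000 XOR 1011 = 0011
  pos 11: 1100 XOR 1011 = 0111
  pos 12: 1110 XOR 1011 = 0101
  pos 13: 1010 XOR 1011 = 0001
Remainder (last 3 bits) = 001. This is the CRC / FCS.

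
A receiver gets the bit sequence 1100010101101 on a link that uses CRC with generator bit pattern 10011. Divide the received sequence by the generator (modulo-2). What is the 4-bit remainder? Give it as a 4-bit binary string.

Modulo-2 division of 1100010101101 by 10011:
  pos 0: 11000 XOR 10011 = 01011
  pos 1: 10111 XOR 10011 = 00100
  pos 3: 10001 XOR 10011 = 00010
  pos 6: 10011 XOR 10011 = 00000
Remainder = 0001 (nonzero — an error is detected).

0001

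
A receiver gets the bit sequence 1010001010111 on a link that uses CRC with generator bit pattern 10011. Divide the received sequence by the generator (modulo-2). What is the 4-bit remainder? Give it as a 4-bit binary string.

0000

Modulo-2 division of 1010001010111 by 10011:
  pos 0: 10100 XOR 10011 = 00111
  pos 2: 11101 XOR 10011 = 01110
  pos 3: 11100 XOR 10011 = 01111
  pos 4: 11111 XOR 10011 = 01100
  pos 5: 11000 XOR 10011 = 01011
  pos 6: 10111 XOR 10011 = 00100
  pos 8: 10011 XOR 10011 = 00000
Remainder = 0000 (zero — the frame passes the CRC check).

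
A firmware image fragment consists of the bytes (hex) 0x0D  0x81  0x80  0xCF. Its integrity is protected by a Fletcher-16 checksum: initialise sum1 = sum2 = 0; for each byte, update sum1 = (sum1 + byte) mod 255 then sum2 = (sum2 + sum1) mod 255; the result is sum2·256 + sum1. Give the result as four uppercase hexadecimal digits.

Running sums (mod 255):
  after byte 0 (0x0D): sum1=13, sum2=13
  after byte 1 (0x81): sum1=142, sum2=155
  after byte 2 (0x80): sum1=15, sum2=170
  after byte 3 (0xCF): sum1=222, sum2=137
Checksum = sum2·256 + sum1 = 137·256 + 222 = 35294 = 0x89DE.

89DE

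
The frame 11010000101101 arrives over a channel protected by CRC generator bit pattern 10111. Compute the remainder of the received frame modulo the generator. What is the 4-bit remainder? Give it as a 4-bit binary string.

Modulo-2 division of 11010000101101 by 10111:
  pos 0: 11010 XOR 10111 = 01101
  pos 1: 11010 XOR 10111 = 01101
  pos 2: 11010 XOR 10111 = 01101
  pos 3: 11010 XOR 10111 = 01101
  pos 4: 11011 XOR 10111 = 01100
  pos 5: 11000 XOR 10111 = 01111
  pos 6: 11111 XOR 10111 = 01000
  pos 7: 10001 XOR 10111 = 00110
  pos 9: 11001 XOR 10111 = 01110
Remainder = 1110 (nonzero — an error is detected).

1110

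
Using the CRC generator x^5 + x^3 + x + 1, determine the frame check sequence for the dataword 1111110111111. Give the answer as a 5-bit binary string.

Append 5 zeros: 111111011111100000. Divide by 101011 (XOR where the leading bit is 1):
  pos 0: 111111 XOR 101011 = 010100
  pos 1: 101000 XOR 101011 = 000011
  pos 5: 111111 XOR 101011 = 010100
  pos 6: 101001 XOR 101011 = 000010
  pos 10: 101000 XOR 101011 = 000011
Remainder (last 5 bits) = 01100. This is the CRC / FCS.

01100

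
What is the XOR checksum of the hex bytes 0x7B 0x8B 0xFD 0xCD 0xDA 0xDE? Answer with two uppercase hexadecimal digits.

C4

XOR the bytes together:
  start with 0x7B
  0x7B ⊕ 0x8B = 0xF0
  0xF0 ⊕ 0xFD = 0x0D
  0x0D ⊕ 0xCD = 0xC0
  0xC0 ⊕ 0xDA = 0x1A
  0x1A ⊕ 0xDE = 0xC4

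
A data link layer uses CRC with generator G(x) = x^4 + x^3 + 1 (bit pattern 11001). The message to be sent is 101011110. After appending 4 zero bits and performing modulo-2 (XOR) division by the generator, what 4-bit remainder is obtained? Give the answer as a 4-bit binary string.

Append 4 zeros: 1010111100000. Divide by 11001 (XOR where the leading bit is 1):
  pos 0: 10101 XOR 11001 = 01100
  pos 1: 11001 XOR 11001 = 00000
  pos 6: 11000 XOR 11001 = 00001
Remainder (last 4 bits) = 0100. This is the CRC / FCS.

0100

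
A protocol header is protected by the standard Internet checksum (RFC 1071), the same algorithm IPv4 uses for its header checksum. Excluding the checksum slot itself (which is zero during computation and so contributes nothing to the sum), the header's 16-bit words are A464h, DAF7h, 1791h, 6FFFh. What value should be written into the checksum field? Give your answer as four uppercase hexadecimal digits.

One's-complement addition (fold any carry out of bit 15 back into bit 0):
  0xA464 + 0xDAF7 = 0x17F5B → wrap carry → 0x7F5C
  0x7F5C + 0x1791 = 0x096ED
  0x96ED + 0x6FFF = 0x106EC → wrap carry → 0x06ED
One's-complement sum = 0x06ED.
Checksum = ~0x06ED & 0xFFFF = 0xF912.

F912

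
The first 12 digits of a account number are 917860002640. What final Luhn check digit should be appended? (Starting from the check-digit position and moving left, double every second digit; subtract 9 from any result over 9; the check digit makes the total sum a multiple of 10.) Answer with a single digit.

Partial digits right→left: 0 4 6 2 0 0 0 6 8 7 1 9
Double every second digit counting from the check-digit position (so the 1st, 3rd, 5th, ... of the partial from the right).
  doubled (with −9 where >9): 0 3 0 0 7 2 → sum 12
  kept as-is: 4 2 0 6 7 9 → sum 28
Total = 12 + 28 = 40.
Check digit = (10 − (40 mod 10)) mod 10 = 0.

0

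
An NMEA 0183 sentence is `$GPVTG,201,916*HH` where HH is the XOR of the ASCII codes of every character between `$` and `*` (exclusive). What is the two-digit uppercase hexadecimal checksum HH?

5F

XOR the ASCII codes of the payload characters:
  'G' = 0x47 → acc = 0x47
  'P' = 0x50 → acc = 0x17
  'V' = 0x56 → acc = 0x41
  'T' = 0x54 → acc = 0x15
  'G' = 0x47 → acc = 0x52
  ',' = 0x2C → acc = 0x7E
  '2' = 0x32 → acc = 0x4C
  '0' = 0x30 → acc = 0x7C
  '1' = 0x31 → acc = 0x4D
  ',' = 0x2C → acc = 0x61
  '9' = 0x39 → acc = 0x58
  '1' = 0x31 → acc = 0x69
  '6' = 0x36 → acc = 0x5F
Checksum = 0x5F.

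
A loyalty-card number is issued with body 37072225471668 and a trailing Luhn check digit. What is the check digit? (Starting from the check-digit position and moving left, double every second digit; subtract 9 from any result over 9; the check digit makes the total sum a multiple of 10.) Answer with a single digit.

Partial digits right→left: 8 6 6 1 7 4 5 2 2 2 7 0 7 3
Double every second digit counting from the check-digit position (so the 1st, 3rd, 5th, ... of the partial from the right).
  doubled (with −9 where >9): 7 3 5 1 4 5 5 → sum 30
  kept as-is: 6 1 4 2 2 0 3 → sum 18
Total = 30 + 18 = 48.
Check digit = (10 − (48 mod 10)) mod 10 = 2.

2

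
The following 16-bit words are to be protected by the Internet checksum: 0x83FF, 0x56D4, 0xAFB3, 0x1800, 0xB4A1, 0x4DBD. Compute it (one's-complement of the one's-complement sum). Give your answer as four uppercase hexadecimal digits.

One's-complement addition (fold any carry out of bit 15 back into bit 0):
  0x83FF + 0x56D4 = 0x0DAD3
  0xDAD3 + 0xAFB3 = 0x18A86 → wrap carry → 0x8A87
  0x8A87 + 0x1800 = 0x0A287
  0xA287 + 0xB4A1 = 0x15728 → wrap carry → 0x5729
  0x5729 + 0x4DBD = 0x0A4E6
One's-complement sum = 0xA4E6.
Checksum = ~0xA4E6 & 0xFFFF = 0x5B19.

5B19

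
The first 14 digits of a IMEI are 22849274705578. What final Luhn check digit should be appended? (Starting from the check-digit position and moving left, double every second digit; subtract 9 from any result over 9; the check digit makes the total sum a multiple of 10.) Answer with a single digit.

Partial digits right→left: 8 7 5 5 0 7 4 7 2 9 4 8 2 2
Double every second digit counting from the check-digit position (so the 1st, 3rd, 5th, ... of the partial from the right).
  doubled (with −9 where >9): 7 1 0 8 4 8 4 → sum 32
  kept as-is: 7 5 7 7 9 8 2 → sum 45
Total = 32 + 45 = 77.
Check digit = (10 − (77 mod 10)) mod 10 = 3.

3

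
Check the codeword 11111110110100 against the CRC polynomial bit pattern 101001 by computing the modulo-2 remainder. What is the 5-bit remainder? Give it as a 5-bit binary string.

Modulo-2 division of 11111110110100 by 101001:
  pos 0: 111111 XOR 101001 = 010110
  pos 1: 101101 XOR 101001 = 000100
  pos 4: 100011 XOR 101001 = 001010
  pos 6: 101001 XOR 101001 = 000000
Remainder = 00000 (zero — the frame passes the CRC check).

00000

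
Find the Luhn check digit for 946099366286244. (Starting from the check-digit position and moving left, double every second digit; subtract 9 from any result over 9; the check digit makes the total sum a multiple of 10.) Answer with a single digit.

0

Partial digits right→left: 4 4 2 6 8 2 6 6 3 9 9 0 6 4 9
Double every second digit counting from the check-digit position (so the 1st, 3rd, 5th, ... of the partial from the right).
  doubled (with −9 where >9): 8 4 7 3 6 9 3 9 → sum 49
  kept as-is: 4 6 2 6 9 0 4 → sum 31
Total = 49 + 31 = 80.
Check digit = (10 − (80 mod 10)) mod 10 = 0.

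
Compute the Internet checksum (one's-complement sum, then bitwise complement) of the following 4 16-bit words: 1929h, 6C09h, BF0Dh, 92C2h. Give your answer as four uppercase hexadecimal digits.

28FD

One's-complement addition (fold any carry out of bit 15 back into bit 0):
  0x1929 + 0x6C09 = 0x08532
  0x8532 + 0xBF0D = 0x1443F → wrap carry → 0x4440
  0x4440 + 0x92C2 = 0x0D702
One's-complement sum = 0xD702.
Checksum = ~0xD702 & 0xFFFF = 0x28FD.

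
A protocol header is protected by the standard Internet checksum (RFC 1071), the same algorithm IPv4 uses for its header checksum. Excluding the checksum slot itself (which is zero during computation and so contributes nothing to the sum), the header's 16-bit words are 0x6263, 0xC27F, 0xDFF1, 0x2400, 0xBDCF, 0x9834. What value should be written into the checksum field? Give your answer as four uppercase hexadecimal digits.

One's-complement addition (fold any carry out of bit 15 back into bit 0):
  0x6263 + 0xC27F = 0x124E2 → wrap carry → 0x24E3
  0x24E3 + 0xDFF1 = 0x104D4 → wrap carry → 0x04D5
  0x04D5 + 0x2400 = 0x028D5
  0x28D5 + 0xBDCF = 0x0E6A4
  0xE6A4 + 0x9834 = 0x17ED8 → wrap carry → 0x7ED9
One's-complement sum = 0x7ED9.
Checksum = ~0x7ED9 & 0xFFFF = 0x8126.

8126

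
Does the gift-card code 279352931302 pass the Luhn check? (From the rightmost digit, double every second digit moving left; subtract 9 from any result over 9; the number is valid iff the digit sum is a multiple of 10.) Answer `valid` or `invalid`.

invalid

From the right, keep odd positions and double even positions (subtract 9 from any doubled value over 9):
  doubled (positions 2,4,...): 0 2 9 1 9 4 → sum 25
  kept (positions 1,3,...): 2 3 3 2 3 7 → sum 20
Total = 45.
45 mod 10 = 5, so the number is invalid.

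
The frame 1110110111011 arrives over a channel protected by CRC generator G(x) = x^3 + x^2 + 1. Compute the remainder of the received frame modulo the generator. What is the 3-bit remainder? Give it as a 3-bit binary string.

Modulo-2 division of 1110110111011 by 1101:
  pos 0: 1110 XOR 1101 = 0011
  pos 2: 1111 XOR 1101 = 0010
  pos 4: 1001 XOR 1101 = 0100
  pos 5: 1001 XOR 1101 = 0100
  pos 6: 1001 XOR 1101 = 0100
  pos 7: 1000 XOR 1101 = 0101
  pos 8: 1011 XOR 1101 = 0110
  pos 9: 1101 XOR 1101 = 0000
Remainder = 000 (zero — the frame passes the CRC check).

000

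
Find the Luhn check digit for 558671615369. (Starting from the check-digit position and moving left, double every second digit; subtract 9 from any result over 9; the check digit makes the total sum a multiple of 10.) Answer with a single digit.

0

Partial digits right→left: 9 6 3 5 1 6 1 7 6 8 5 5
Double every second digit counting from the check-digit position (so the 1st, 3rd, 5th, ... of the partial from the right).
  doubled (with −9 where >9): 9 6 2 2 3 1 → sum 23
  kept as-is: 6 5 6 7 8 5 → sum 37
Total = 23 + 37 = 60.
Check digit = (10 − (60 mod 10)) mod 10 = 0.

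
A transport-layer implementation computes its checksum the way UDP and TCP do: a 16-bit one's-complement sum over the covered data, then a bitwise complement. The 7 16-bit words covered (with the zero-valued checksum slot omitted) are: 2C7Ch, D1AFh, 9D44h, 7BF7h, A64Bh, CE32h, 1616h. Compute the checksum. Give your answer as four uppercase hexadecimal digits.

5E03

One's-complement addition (fold any carry out of bit 15 back into bit 0):
  0x2C7C + 0xD1AF = 0x0FE2B
  0xFE2B + 0x9D44 = 0x19B6F → wrap carry → 0x9B70
  0x9B70 + 0x7BF7 = 0x11767 → wrap carry → 0x1768
  0x1768 + 0xA64B = 0x0BDB3
  0xBDB3 + 0xCE32 = 0x18BE5 → wrap carry → 0x8BE6
  0x8BE6 + 0x1616 = 0x0A1FC
One's-complement sum = 0xA1FC.
Checksum = ~0xA1FC & 0xFFFF = 0x5E03.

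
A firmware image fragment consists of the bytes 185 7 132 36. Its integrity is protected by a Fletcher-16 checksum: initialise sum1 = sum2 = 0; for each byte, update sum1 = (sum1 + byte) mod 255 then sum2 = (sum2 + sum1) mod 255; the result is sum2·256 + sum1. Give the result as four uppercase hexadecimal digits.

2969

Running sums (mod 255):
  after byte 0 (185): sum1=185, sum2=185
  after byte 1 (7): sum1=192, sum2=122
  after byte 2 (132): sum1=69, sum2=191
  after byte 3 (36): sum1=105, sum2=41
Checksum = sum2·256 + sum1 = 41·256 + 105 = 10601 = 0x2969.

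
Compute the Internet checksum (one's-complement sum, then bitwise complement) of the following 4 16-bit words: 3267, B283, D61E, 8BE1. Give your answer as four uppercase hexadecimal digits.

B914

One's-complement addition (fold any carry out of bit 15 back into bit 0):
  0x3267 + 0xB283 = 0x0E4EA
  0xE4EA + 0xD61E = 0x1BB08 → wrap carry → 0xBB09
  0xBB09 + 0x8BE1 = 0x146EA → wrap carry → 0x46EB
One's-complement sum = 0x46EB.
Checksum = ~0x46EB & 0xFFFF = 0xB914.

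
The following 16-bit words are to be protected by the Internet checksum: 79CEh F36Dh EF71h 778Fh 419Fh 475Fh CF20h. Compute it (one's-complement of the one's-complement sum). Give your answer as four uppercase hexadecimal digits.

One's-complement addition (fold any carry out of bit 15 back into bit 0):
  0x79CE + 0xF36D = 0x16D3B → wrap carry → 0x6D3C
  0x6D3C + 0xEF71 = 0x15CAD → wrap carry → 0x5CAE
  0x5CAE + 0x778F = 0x0D43D
  0xD43D + 0x419F = 0x115DC → wrap carry → 0x15DD
  0x15DD + 0x475F = 0x05D3C
  0x5D3C + 0xCF20 = 0x12C5C → wrap carry → 0x2C5D
One's-complement sum = 0x2C5D.
Checksum = ~0x2C5D & 0xFFFF = 0xD3A2.

D3A2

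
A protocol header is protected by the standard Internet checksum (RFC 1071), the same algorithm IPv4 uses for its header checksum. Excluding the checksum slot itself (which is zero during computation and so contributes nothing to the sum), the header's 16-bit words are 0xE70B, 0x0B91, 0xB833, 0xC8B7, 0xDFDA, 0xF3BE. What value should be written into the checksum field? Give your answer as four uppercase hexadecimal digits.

B8DD

One's-complement addition (fold any carry out of bit 15 back into bit 0):
  0xE70B + 0x0B91 = 0x0F29C
  0xF29C + 0xB833 = 0x1AACF → wrap carry → 0xAAD0
  0xAAD0 + 0xC8B7 = 0x17387 → wrap carry → 0x7388
  0x7388 + 0xDFDA = 0x15362 → wrap carry → 0x5363
  0x5363 + 0xF3BE = 0x14721 → wrap carry → 0x4722
One's-complement sum = 0x4722.
Checksum = ~0x4722 & 0xFFFF = 0xB8DD.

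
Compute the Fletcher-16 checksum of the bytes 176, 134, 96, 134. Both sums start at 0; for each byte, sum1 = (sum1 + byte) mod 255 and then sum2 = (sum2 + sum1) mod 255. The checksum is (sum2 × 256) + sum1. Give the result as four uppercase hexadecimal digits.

9D1E

Running sums (mod 255):
  after byte 0 (176): sum1=176, sum2=176
  after byte 1 (134): sum1=55, sum2=231
  after byte 2 (96): sum1=151, sum2=127
  after byte 3 (134): sum1=30, sum2=157
Checksum = sum2·256 + sum1 = 157·256 + 30 = 40222 = 0x9D1E.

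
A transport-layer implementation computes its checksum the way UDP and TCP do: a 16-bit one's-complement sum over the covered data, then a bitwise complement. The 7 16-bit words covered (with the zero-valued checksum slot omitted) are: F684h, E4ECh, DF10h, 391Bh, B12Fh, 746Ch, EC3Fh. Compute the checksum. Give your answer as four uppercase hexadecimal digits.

One's-complement addition (fold any carry out of bit 15 back into bit 0):
  0xF684 + 0xE4EC = 0x1DB70 → wrap carry → 0xDB71
  0xDB71 + 0xDF10 = 0x1BA81 → wrap carry → 0xBA82
  0xBA82 + 0x391B = 0x0F39D
  0xF39D + 0xB12F = 0x1A4CC → wrap carry → 0xA4CD
  0xA4CD + 0x746C = 0x11939 → wrap carry → 0x193A
  0x193A + 0xEC3F = 0x10579 → wrap carry → 0x057A
One's-complement sum = 0x057A.
Checksum = ~0x057A & 0xFFFF = 0xFA85.

FA85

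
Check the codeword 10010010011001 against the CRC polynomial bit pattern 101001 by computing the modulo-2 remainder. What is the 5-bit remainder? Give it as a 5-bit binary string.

10010

Modulo-2 division of 10010010011001 by 101001:
  pos 0: 100100 XOR 101001 = 001101
  pos 2: 110110 XOR 101001 = 011111
  pos 3: 111110 XOR 101001 = 010111
  pos 4: 101111 XOR 101001 = 000110
  pos 7: 110100 XOR 101001 = 011101
  pos 8: 111011 XOR 101001 = 010010
Remainder = 10010 (nonzero — an error is detected).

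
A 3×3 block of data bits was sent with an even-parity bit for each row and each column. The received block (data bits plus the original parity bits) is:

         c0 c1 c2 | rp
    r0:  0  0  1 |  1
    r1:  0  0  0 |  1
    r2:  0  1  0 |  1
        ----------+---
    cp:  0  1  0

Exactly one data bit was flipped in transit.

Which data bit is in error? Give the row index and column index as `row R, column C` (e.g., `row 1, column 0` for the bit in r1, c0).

row 1, column 2

Recompute each row's even parity and compare to rp:
  r0: data parity 1, sent rp 1 → ok
  r1: data parity 0, sent rp 1 → mismatch
  r2: data parity 1, sent rp 1 → ok
Recompute each column's even parity and compare to cp:
  c0: data parity 0, sent cp 0 → ok
  c1: data parity 1, sent cp 1 → ok
  c2: data parity 1, sent cp 0 → mismatch
Exactly one row (r1) and one column (c2) fail → the flipped bit is at their intersection.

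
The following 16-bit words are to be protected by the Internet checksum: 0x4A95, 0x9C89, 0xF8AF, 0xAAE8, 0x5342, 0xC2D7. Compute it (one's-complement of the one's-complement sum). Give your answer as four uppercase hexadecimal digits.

One's-complement addition (fold any carry out of bit 15 back into bit 0):
  0x4A95 + 0x9C89 = 0x0E71E
  0xE71E + 0xF8AF = 0x1DFCD → wrap carry → 0xDFCE
  0xDFCE + 0xAAE8 = 0x18AB6 → wrap carry → 0x8AB7
  0x8AB7 + 0x5342 = 0x0DDF9
  0xDDF9 + 0xC2D7 = 0x1A0D0 → wrap carry → 0xA0D1
One's-complement sum = 0xA0D1.
Checksum = ~0xA0D1 & 0xFFFF = 0x5F2E.

5F2E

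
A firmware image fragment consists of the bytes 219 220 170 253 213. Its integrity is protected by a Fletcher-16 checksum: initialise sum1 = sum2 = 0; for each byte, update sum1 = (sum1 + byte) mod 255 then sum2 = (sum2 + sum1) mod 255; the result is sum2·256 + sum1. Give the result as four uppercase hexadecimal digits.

Running sums (mod 255):
  after byte 0 (219): sum1=219, sum2=219
  after byte 1 (220): sum1=184, sum2=148
  after byte 2 (170): sum1=99, sum2=247
  after byte 3 (253): sum1=97, sum2=89
  after byte 4 (213): sum1=55, sum2=144
Checksum = sum2·256 + sum1 = 144·256 + 55 = 36919 = 0x9037.

9037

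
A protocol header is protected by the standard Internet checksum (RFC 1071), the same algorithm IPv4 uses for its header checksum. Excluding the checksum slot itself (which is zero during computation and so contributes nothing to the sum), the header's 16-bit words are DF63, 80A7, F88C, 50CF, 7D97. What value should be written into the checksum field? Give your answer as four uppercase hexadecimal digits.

D900

One's-complement addition (fold any carry out of bit 15 back into bit 0):
  0xDF63 + 0x80A7 = 0x1600A → wrap carry → 0x600B
  0x600B + 0xF88C = 0x15897 → wrap carry → 0x5898
  0x5898 + 0x50CF = 0x0A967
  0xA967 + 0x7D97 = 0x126FE → wrap carry → 0x26FF
One's-complement sum = 0x26FF.
Checksum = ~0x26FF & 0xFFFF = 0xD900.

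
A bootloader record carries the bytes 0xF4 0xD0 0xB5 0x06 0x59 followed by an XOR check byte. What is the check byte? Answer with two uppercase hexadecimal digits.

CE

XOR the bytes together:
  start with 0xF4
  0xF4 ⊕ 0xD0 = 0x24
  0x24 ⊕ 0xB5 = 0x91
  0x91 ⊕ 0x06 = 0x97
  0x97 ⊕ 0x59 = 0xCE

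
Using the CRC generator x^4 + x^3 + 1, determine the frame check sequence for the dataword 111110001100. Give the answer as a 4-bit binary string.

Append 4 zeros: 1111100011000000. Divide by 11001 (XOR where the leading bit is 1):
  pos 0: 11111 XOR 11001 = 00110
  pos 2: 11000 XOR 11001 = 00001
  pos 6: 10110 XOR 11001 = 01111
  pos 7: 11110 XOR 11001 = 00111
  pos 9: 11100 XOR 11001 = 00101
  pos 11: 10100 XOR 11001 = 01101
Remainder (last 4 bits) = 1101. This is the CRC / FCS.

1101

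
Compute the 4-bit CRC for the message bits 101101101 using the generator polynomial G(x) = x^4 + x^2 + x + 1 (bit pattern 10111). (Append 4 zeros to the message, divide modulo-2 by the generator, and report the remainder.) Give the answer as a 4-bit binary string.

1111

Append 4 zeros: 1011011010000. Divide by 10111 (XOR where the leading bit is 1):
  pos 0: 10110 XOR 10111 = 00001
  pos 4: 11101 XOR 10111 = 01010
  pos 5: 10100 XOR 10111 = 00011
  pos 8: 11000 XOR 10111 = 01111
Remainder (last 4 bits) = 1111. This is the CRC / FCS.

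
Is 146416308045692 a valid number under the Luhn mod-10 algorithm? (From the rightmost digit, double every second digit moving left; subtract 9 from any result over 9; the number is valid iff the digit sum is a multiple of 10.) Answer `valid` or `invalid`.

From the right, keep odd positions and double even positions (subtract 9 from any doubled value over 9):
  doubled (positions 2,4,...): 9 1 0 0 3 8 8 → sum 29
  kept (positions 1,3,...): 2 6 4 8 3 1 6 1 → sum 31
Total = 60.
60 mod 10 = 0, so the number is valid.

valid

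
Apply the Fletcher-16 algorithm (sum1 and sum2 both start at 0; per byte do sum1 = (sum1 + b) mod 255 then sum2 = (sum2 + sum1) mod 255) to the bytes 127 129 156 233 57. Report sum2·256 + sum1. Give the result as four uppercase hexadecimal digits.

Running sums (mod 255):
  after byte 0 (127): sum1=127, sum2=127
  after byte 1 (129): sum1=1, sum2=128
  after byte 2 (156): sum1=157, sum2=30
  after byte 3 (233): sum1=135, sum2=165
  after byte 4 (57): sum1=192, sum2=102
Checksum = sum2·256 + sum1 = 102·256 + 192 = 26304 = 0x66C0.

66C0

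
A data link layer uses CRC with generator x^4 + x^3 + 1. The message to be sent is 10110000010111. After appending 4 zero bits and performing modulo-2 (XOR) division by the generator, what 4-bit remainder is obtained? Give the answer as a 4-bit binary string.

Append 4 zeros: 101100000101110000. Divide by 11001 (XOR where the leading bit is 1):
  pos 0: 10110 XOR 11001 = 01111
  pos 1: 11110 XOR 11001 = 00111
  pos 3: 11100 XOR 11001 = 00101
  pos 5: 10101 XOR 11001 = 01100
  pos 6: 11000 XOR 11001 = 00001
  pos 10: 11110 XOR 11001 = 00111
  pos 12: 11100 XOR 11001 = 00101
Remainder (last 4 bits) = 1010. This is the CRC / FCS.

1010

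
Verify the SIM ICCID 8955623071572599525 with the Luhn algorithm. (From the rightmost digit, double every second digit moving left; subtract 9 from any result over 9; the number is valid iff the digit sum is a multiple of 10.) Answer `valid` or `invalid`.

valid

From the right, keep odd positions and double even positions (subtract 9 from any doubled value over 9):
  doubled (positions 2,4,...): 4 9 1 5 2 0 4 1 9 → sum 35
  kept (positions 1,3,...): 5 5 9 2 5 7 3 6 5 8 → sum 55
Total = 90.
90 mod 10 = 0, so the number is valid.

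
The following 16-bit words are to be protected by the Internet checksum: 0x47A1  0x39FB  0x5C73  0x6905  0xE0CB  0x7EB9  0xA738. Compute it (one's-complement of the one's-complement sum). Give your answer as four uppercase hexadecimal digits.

One's-complement addition (fold any carry out of bit 15 back into bit 0):
  0x47A1 + 0x39FB = 0x0819C
  0x819C + 0x5C73 = 0x0DE0F
  0xDE0F + 0x6905 = 0x14714 → wrap carry → 0x4715
  0x4715 + 0xE0CB = 0x127E0 → wrap carry → 0x27E1
  0x27E1 + 0x7EB9 = 0x0A69A
  0xA69A + 0xA738 = 0x14DD2 → wrap carry → 0x4DD3
One's-complement sum = 0x4DD3.
Checksum = ~0x4DD3 & 0xFFFF = 0xB22C.

B22C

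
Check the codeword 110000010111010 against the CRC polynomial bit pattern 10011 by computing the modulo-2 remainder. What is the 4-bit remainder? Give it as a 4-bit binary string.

0000

Modulo-2 division of 110000010111010 by 10011:
  pos 0: 11000 XOR 10011 = 01011
  pos 1: 10110 XOR 10011 = 00101
  pos 3: 10101 XOR 10011 = 00110
  pos 5: 11001 XOR 10011 = 01010
  pos 6: 10101 XOR 10011 = 00110
  pos 8: 11010 XOR 10011 = 01001
  pos 9: 10011 XOR 10011 = 00000
Remainder = 0000 (zero — the frame passes the CRC check).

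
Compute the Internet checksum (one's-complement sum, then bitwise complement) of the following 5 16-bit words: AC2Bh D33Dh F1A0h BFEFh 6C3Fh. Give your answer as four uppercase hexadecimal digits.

62C6

One's-complement addition (fold any carry out of bit 15 back into bit 0):
  0xAC2B + 0xD33D = 0x17F68 → wrap carry → 0x7F69
  0x7F69 + 0xF1A0 = 0x17109 → wrap carry → 0x710A
  0x710A + 0xBFEF = 0x130F9 → wrap carry → 0x30FA
  0x30FA + 0x6C3F = 0x09D39
One's-complement sum = 0x9D39.
Checksum = ~0x9D39 & 0xFFFF = 0x62C6.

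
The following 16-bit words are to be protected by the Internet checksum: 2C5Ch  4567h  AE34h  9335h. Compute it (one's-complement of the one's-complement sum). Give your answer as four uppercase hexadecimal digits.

4CD2

One's-complement addition (fold any carry out of bit 15 back into bit 0):
  0x2C5C + 0x4567 = 0x071C3
  0x71C3 + 0xAE34 = 0x11FF7 → wrap carry → 0x1FF8
  0x1FF8 + 0x9335 = 0x0B32D
One's-complement sum = 0xB32D.
Checksum = ~0xB32D & 0xFFFF = 0x4CD2.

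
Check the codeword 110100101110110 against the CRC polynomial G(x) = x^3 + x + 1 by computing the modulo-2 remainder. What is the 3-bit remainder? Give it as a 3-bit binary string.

010

Modulo-2 division of 110100101110110 by 1011:
  pos 0: 1101 XOR 1011 = 0110
  pos 1: 1100 XOR 1011 = 0111
  pos 2: 1110 XOR 1011 = 0101
  pos 3: 1011 XOR 1011 = 0000
  pos 8: 1110 XOR 1011 = 0101
  pos 9: 1011 XOR 1011 = 0000
Remainder = 010 (nonzero — an error is detected).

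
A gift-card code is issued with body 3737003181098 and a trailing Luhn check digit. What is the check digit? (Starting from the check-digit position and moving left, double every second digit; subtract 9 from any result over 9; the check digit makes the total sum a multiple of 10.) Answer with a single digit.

Partial digits right→left: 8 9 0 1 8 1 3 0 0 7 3 7 3
Double every second digit counting from the check-digit position (so the 1st, 3rd, 5th, ... of the partial from the right).
  doubled (with −9 where >9): 7 0 7 6 0 6 6 → sum 32
  kept as-is: 9 1 1 0 7 7 → sum 25
Total = 32 + 25 = 57.
Check digit = (10 − (57 mod 10)) mod 10 = 3.

3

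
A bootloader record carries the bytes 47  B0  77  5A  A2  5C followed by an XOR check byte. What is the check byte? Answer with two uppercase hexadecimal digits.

XOR the bytes together:
  start with 0x47
  0x47 ⊕ 0xB0 = 0xF7
  0xF7 ⊕ 0x77 = 0x80
  0x80 ⊕ 0x5A = 0xDA
  0xDA ⊕ 0xA2 = 0x78
  0x78 ⊕ 0x5C = 0x24

24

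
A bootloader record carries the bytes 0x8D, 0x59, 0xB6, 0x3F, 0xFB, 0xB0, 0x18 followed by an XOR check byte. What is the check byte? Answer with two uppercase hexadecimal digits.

0E

XOR the bytes together:
  start with 0x8D
  0x8D ⊕ 0x59 = 0xD4
  0xD4 ⊕ 0xB6 = 0x62
  0x62 ⊕ 0x3F = 0x5D
  0x5D ⊕ 0xFB = 0xA6
  0xA6 ⊕ 0xB0 = 0x16
  0x16 ⊕ 0x18 = 0x0E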